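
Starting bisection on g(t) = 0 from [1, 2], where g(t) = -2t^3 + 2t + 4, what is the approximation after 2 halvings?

g(1.5) = 0.25 > 0, so the root lies in [1.5, 2]
g(1.75) = -3.21875 < 0, so the root lies in [1.5, 1.75]

1.75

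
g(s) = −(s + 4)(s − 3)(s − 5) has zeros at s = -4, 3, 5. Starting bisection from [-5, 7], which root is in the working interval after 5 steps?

-4

g(1) = -40 < 0, so the root lies in [-5, 1]
g(-2) = -70 < 0, so the root lies in [-5, -2]
g(-3.5) = -27.625 < 0, so the root lies in [-5, -3.5]
g(-4.25) = 16.7656 > 0, so the root lies in [-4.25, -3.5]
g(-3.875) = -7.627 < 0, so the root lies in [-4.25, -3.875]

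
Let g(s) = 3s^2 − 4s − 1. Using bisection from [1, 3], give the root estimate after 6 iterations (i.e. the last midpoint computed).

s = 2 gives g = 3, positive; keep [1, 2]
s = 1.5 gives g = -0.25, negative; keep [1.5, 2]
s = 1.75 gives g = 1.1875, positive; keep [1.5, 1.75]
s = 1.625 gives g = 0.4219, positive; keep [1.5, 1.625]
s = 1.5625 gives g = 0.0742, positive; keep [1.5, 1.5625]
s = 1.53125 gives g = -0.0908, negative; keep [1.53125, 1.5625]

1.53125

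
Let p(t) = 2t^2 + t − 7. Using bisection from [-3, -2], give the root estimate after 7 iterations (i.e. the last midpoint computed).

m = -2.5, p(m) = 3 (+); new bracket [-2.5, -2]
m = -2.25, p(m) = 0.875 (+); new bracket [-2.25, -2]
m = -2.125, p(m) = -0.09375 (−); new bracket [-2.25, -2.125]
m = -2.1875, p(m) = 0.3828 (+); new bracket [-2.1875, -2.125]
m = -2.15625, p(m) = 0.1426 (+); new bracket [-2.15625, -2.125]
m = -2.140625, p(m) = 0.0239 (+); new bracket [-2.140625, -2.125]
m = -2.1328125, p(m) = -0.035 (−); new bracket [-2.140625, -2.1328125]

-2.1328125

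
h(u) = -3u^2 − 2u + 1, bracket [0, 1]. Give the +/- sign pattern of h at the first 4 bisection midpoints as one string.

-+-+

u = 0.5 gives h = -0.75, negative; keep [0, 0.5]
u = 0.25 gives h = 0.3125, positive; keep [0.25, 0.5]
u = 0.375 gives h = -0.171875, negative; keep [0.25, 0.375]
u = 0.3125 gives h = 0.082, positive; keep [0.3125, 0.375]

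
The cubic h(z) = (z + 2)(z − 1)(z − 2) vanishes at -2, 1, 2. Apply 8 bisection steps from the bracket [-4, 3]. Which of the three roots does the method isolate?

midpoint -0.5: h = 5.625 > 0 → [-4, -0.5]
midpoint -2.25: h = -3.453125 < 0 → [-2.25, -0.5]
midpoint -1.375: h = 5.009766 > 0 → [-2.25, -1.375]
midpoint -1.8125: h = 2.0105 > 0 → [-2.25, -1.8125]
midpoint -2.03125: h = -0.3819 < 0 → [-2.03125, -1.8125]
midpoint -1.921875: h = 0.8953 > 0 → [-2.03125, -1.921875]
midpoint -1.9765625: h = 0.2774 > 0 → [-2.03125, -1.9765625]
midpoint -2.00390625: h = -0.047 < 0 → [-2.00390625, -1.9765625]

-2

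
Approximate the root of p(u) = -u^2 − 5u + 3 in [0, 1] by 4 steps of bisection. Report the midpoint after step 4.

midpoint 0.5: p = 0.25 > 0 → [0.5, 1]
midpoint 0.75: p = -1.3125 < 0 → [0.5, 0.75]
midpoint 0.625: p = -0.515625 < 0 → [0.5, 0.625]
midpoint 0.5625: p = -0.1289 < 0 → [0.5, 0.5625]

0.5625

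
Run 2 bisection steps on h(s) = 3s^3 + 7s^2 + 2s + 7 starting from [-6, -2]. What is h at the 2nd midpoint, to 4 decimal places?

-17.0000

h(-4) = -81 < 0, so the root lies in [-4, -2]
h(-3) = -17 < 0, so the root lies in [-3, -2]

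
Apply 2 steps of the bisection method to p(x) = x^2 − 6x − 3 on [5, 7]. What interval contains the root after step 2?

[6, 6.5]

m = 6, p(m) = -3 (−); new bracket [6, 7]
m = 6.5, p(m) = 0.25 (+); new bracket [6, 6.5]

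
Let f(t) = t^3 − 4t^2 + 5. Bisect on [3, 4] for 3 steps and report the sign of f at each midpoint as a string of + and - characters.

-++

midpoint 3.5: f = -1.125 < 0 → [3.5, 4]
midpoint 3.75: f = 1.484375 > 0 → [3.5, 3.75]
midpoint 3.625: f = 0.072266 > 0 → [3.5, 3.625]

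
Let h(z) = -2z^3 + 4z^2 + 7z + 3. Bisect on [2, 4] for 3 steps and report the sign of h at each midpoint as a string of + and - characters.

midpoint 3: h = 6 > 0 → [3, 4]
midpoint 3.5: h = -9.25 < 0 → [3, 3.5]
midpoint 3.25: h = -0.65625 < 0 → [3, 3.25]

+--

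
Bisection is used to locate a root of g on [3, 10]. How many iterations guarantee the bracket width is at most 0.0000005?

24

Width after n steps is 7/2^n. Need 2^n ≥ 7/0.0000005 = 14000000.
2^23 = 8388608 < 14000000 ≤ 2^24 = 16777216, so n = 24.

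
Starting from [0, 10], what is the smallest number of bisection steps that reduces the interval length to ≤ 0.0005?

15

Width after n steps is 10/2^n. Need 2^n ≥ 10/0.0005 = 20000.
2^14 = 16384 < 20000 ≤ 2^15 = 32768, so n = 15.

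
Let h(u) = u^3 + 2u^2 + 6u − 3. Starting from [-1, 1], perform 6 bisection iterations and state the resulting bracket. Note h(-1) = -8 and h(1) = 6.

m = 0, h(m) = -3 (−); new bracket [0, 1]
m = 0.5, h(m) = 0.625 (+); new bracket [0, 0.5]
m = 0.25, h(m) = -1.359375 (−); new bracket [0.25, 0.5]
m = 0.375, h(m) = -0.416 (−); new bracket [0.375, 0.5]
m = 0.4375, h(m) = 0.0916 (+); new bracket [0.375, 0.4375]
m = 0.40625, h(m) = -0.1654 (−); new bracket [0.40625, 0.4375]

[0.40625, 0.4375]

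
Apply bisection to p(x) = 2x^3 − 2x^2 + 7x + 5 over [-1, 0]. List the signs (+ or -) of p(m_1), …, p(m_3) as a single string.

+--

midpoint -0.5: p = 0.75 > 0 → [-1, -0.5]
midpoint -0.75: p = -2.21875 < 0 → [-0.75, -0.5]
midpoint -0.625: p = -0.644531 < 0 → [-0.625, -0.5]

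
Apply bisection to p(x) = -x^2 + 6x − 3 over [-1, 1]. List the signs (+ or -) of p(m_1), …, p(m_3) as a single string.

x = 0 gives p = -3, negative; keep [0, 1]
x = 0.5 gives p = -0.25, negative; keep [0.5, 1]
x = 0.75 gives p = 0.9375, positive; keep [0.5, 0.75]

--+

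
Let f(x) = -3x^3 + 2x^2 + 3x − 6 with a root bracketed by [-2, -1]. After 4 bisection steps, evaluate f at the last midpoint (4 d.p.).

0.2908

midpoint -1.5: f = 4.125 > 0 → [-1.5, -1]
midpoint -1.25: f = -0.765625 < 0 → [-1.5, -1.25]
midpoint -1.375: f = 1.455078 > 0 → [-1.375, -1.25]
midpoint -1.3125: f = 0.2908 > 0 → [-1.3125, -1.25]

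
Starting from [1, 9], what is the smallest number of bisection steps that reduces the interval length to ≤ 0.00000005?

Width after n steps is 8/2^n. Need 2^n ≥ 8/0.00000005 = 160000000.
2^27 = 134217728 < 160000000 ≤ 2^28 = 268435456, so n = 28.

28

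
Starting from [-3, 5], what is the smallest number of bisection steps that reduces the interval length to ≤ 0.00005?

Width after n steps is 8/2^n. Need 2^n ≥ 8/0.00005 = 160000.
2^17 = 131072 < 160000 ≤ 2^18 = 262144, so n = 18.

18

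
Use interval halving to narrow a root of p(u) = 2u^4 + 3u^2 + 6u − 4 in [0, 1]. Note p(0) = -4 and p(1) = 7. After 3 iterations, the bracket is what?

p(0.5) = -0.125 < 0, so the root lies in [0.5, 1]
p(0.75) = 2.820312 > 0, so the root lies in [0.5, 0.75]
p(0.625) = 1.227051 > 0, so the root lies in [0.5, 0.625]

[0.5, 0.625]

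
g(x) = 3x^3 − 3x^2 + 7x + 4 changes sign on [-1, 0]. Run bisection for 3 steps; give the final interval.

[-0.5, -0.375]

x = -0.5 gives g = -0.625, negative; keep [-0.5, 0]
x = -0.25 gives g = 2.015625, positive; keep [-0.5, -0.25]
x = -0.375 gives g = 0.794922, positive; keep [-0.5, -0.375]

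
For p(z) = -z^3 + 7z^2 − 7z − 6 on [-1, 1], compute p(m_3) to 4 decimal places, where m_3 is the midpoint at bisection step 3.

3.6094

z = 0 gives p = -6, negative; keep [-1, 0]
z = -0.5 gives p = -0.625, negative; keep [-1, -0.5]
z = -0.75 gives p = 3.609375, positive; keep [-0.75, -0.5]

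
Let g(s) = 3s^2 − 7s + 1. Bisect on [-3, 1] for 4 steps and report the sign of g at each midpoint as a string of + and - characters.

m = -1, g(m) = 11 (+); new bracket [-1, 1]
m = 0, g(m) = 1 (+); new bracket [0, 1]
m = 0.5, g(m) = -1.75 (−); new bracket [0, 0.5]
m = 0.25, g(m) = -0.5625 (−); new bracket [0, 0.25]

++--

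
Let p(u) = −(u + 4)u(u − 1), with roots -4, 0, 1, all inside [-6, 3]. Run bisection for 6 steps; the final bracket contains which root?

-4

midpoint -1.5: p = -9.375 < 0 → [-6, -1.5]
midpoint -3.75: p = -4.453125 < 0 → [-6, -3.75]
midpoint -4.875: p = 25.060547 > 0 → [-4.875, -3.75]
midpoint -4.3125: p = 7.1594 > 0 → [-4.3125, -3.75]
midpoint -4.03125: p = 0.6338 > 0 → [-4.03125, -3.75]
midpoint -3.890625: p = -2.0811 < 0 → [-4.03125, -3.890625]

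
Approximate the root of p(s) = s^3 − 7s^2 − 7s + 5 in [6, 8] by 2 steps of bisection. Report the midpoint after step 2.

midpoint 7: p = -44 < 0 → [7, 8]
midpoint 7.5: p = -19.375 < 0 → [7.5, 8]

7.5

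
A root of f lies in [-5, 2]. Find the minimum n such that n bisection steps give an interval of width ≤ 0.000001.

Width after n steps is 7/2^n. Need 2^n ≥ 7/0.000001 = 7000000.
2^22 = 4194304 < 7000000 ≤ 2^23 = 8388608, so n = 23.

23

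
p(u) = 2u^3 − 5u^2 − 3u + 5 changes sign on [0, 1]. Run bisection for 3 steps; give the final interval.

[0.75, 0.875]

p(0.5) = 2.5 > 0, so the root lies in [0.5, 1]
p(0.75) = 0.78125 > 0, so the root lies in [0.75, 1]
p(0.875) = -0.113281 < 0, so the root lies in [0.75, 0.875]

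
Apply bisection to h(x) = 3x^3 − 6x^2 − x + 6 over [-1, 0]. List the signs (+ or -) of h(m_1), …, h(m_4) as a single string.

+++-

h(-0.5) = 4.625 > 0, so the root lies in [-1, -0.5]
h(-0.75) = 2.109375 > 0, so the root lies in [-1, -0.75]
h(-0.875) = 0.271484 > 0, so the root lies in [-1, -0.875]
h(-0.9375) = -0.8079 < 0, so the root lies in [-0.9375, -0.875]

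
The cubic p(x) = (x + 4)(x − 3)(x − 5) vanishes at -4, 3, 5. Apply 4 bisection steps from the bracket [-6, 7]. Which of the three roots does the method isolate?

-4

x = 0.5 gives p = 50.625, positive; keep [-6, 0.5]
x = -2.75 gives p = 55.703125, positive; keep [-6, -2.75]
x = -4.375 gives p = -25.927734, negative; keep [-4.375, -2.75]
x = -3.5625 gives p = 24.5837, positive; keep [-4.375, -3.5625]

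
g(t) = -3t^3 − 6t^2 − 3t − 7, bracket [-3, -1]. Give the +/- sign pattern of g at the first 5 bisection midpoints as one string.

-+++-

t = -2 gives g = -1, negative; keep [-3, -2]
t = -2.5 gives g = 9.875, positive; keep [-2.5, -2]
t = -2.25 gives g = 3.546875, positive; keep [-2.25, -2]
t = -2.125 gives g = 1.0684, positive; keep [-2.125, -2]
t = -2.0625 gives g = -0.0149, negative; keep [-2.125, -2.0625]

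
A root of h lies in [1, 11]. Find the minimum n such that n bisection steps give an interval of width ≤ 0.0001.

Width after n steps is 10/2^n. Need 2^n ≥ 10/0.0001 = 100000.
2^16 = 65536 < 100000 ≤ 2^17 = 131072, so n = 17.

17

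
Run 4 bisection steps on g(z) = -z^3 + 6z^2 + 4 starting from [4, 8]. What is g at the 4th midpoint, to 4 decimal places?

midpoint 6: g = 4 > 0 → [6, 8]
midpoint 7: g = -45 < 0 → [6, 7]
midpoint 6.5: g = -17.125 < 0 → [6, 6.5]
midpoint 6.25: g = -5.7656 < 0 → [6, 6.25]

-5.7656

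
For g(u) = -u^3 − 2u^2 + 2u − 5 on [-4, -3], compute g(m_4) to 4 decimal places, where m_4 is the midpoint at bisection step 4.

m = -3.5, g(m) = 6.375 (+); new bracket [-3.5, -3]
m = -3.25, g(m) = 1.703125 (+); new bracket [-3.25, -3]
m = -3.125, g(m) = -0.263672 (−); new bracket [-3.25, -3.125]
m = -3.1875, g(m) = 0.6902 (+); new bracket [-3.1875, -3.125]

0.6902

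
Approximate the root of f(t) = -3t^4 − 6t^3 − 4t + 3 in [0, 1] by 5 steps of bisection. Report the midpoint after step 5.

midpoint 0.5: f = 0.0625 > 0 → [0.5, 1]
midpoint 0.75: f = -3.480469 < 0 → [0.5, 0.75]
midpoint 0.625: f = -1.422607 < 0 → [0.5, 0.625]
midpoint 0.5625: f = -0.6182 < 0 → [0.5, 0.5625]
midpoint 0.53125: f = -0.2636 < 0 → [0.5, 0.53125]

0.53125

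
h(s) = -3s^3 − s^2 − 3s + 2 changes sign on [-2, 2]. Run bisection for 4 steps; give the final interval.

h(0) = 2 > 0, so the root lies in [0, 2]
h(1) = -5 < 0, so the root lies in [0, 1]
h(0.5) = -0.125 < 0, so the root lies in [0, 0.5]
h(0.25) = 1.1406 > 0, so the root lies in [0.25, 0.5]

[0.25, 0.5]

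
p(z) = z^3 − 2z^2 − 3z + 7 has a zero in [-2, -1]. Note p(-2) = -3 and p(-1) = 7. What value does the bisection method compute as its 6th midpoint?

-1.796875

z = -1.5 gives p = 3.625, positive; keep [-2, -1.5]
z = -1.75 gives p = 0.765625, positive; keep [-2, -1.75]
z = -1.875 gives p = -0.998047, negative; keep [-1.875, -1.75]
z = -1.8125 gives p = -0.0872, negative; keep [-1.8125, -1.75]
z = -1.78125 gives p = 0.3464, positive; keep [-1.8125, -1.78125]
z = -1.796875 gives p = 0.1314, positive; keep [-1.8125, -1.796875]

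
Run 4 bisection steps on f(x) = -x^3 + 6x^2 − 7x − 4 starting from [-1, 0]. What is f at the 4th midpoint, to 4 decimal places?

f(-0.5) = 1.125 > 0, so the root lies in [-0.5, 0]
f(-0.25) = -1.859375 < 0, so the root lies in [-0.5, -0.25]
f(-0.375) = -0.478516 < 0, so the root lies in [-0.5, -0.375]
f(-0.4375) = 0.2947 > 0, so the root lies in [-0.4375, -0.375]

0.2947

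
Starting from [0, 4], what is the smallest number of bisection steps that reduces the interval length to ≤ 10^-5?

Width after n steps is 4/2^n. Need 2^n ≥ 4/10^-5 = 400000.
2^18 = 262144 < 400000 ≤ 2^19 = 524288, so n = 19.

19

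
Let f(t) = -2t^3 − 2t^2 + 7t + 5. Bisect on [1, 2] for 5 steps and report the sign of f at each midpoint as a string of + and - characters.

midpoint 1.5: f = 4.25 > 0 → [1.5, 2]
midpoint 1.75: f = 0.40625 > 0 → [1.75, 2]
midpoint 1.875: f = -2.089844 < 0 → [1.75, 1.875]
midpoint 1.8125: f = -0.7915 < 0 → [1.75, 1.8125]
midpoint 1.78125: f = -0.1802 < 0 → [1.75, 1.78125]

++---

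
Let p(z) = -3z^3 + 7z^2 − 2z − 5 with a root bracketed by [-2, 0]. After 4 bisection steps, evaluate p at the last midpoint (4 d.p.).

m = -1, p(m) = 7 (+); new bracket [-1, 0]
m = -0.5, p(m) = -1.875 (−); new bracket [-1, -0.5]
m = -0.75, p(m) = 1.703125 (+); new bracket [-0.75, -0.5]
m = -0.625, p(m) = -0.2832 (−); new bracket [-0.75, -0.625]

-0.2832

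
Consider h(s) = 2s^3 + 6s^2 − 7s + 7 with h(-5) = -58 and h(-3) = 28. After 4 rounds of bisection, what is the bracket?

h(-4) = 3 > 0, so the root lies in [-5, -4]
h(-4.5) = -22.25 < 0, so the root lies in [-4.5, -4]
h(-4.25) = -8.40625 < 0, so the root lies in [-4.25, -4]
h(-4.125) = -2.4102 < 0, so the root lies in [-4.125, -4]

[-4.125, -4]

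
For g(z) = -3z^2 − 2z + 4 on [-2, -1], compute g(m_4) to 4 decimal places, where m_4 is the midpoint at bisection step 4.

-0.1992

g(-1.5) = 0.25 > 0, so the root lies in [-2, -1.5]
g(-1.75) = -1.6875 < 0, so the root lies in [-1.75, -1.5]
g(-1.625) = -0.671875 < 0, so the root lies in [-1.625, -1.5]
g(-1.5625) = -0.1992 < 0, so the root lies in [-1.5625, -1.5]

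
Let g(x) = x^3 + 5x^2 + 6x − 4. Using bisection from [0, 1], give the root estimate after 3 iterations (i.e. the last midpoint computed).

0.375

g(0.5) = 0.375 > 0, so the root lies in [0, 0.5]
g(0.25) = -2.171875 < 0, so the root lies in [0.25, 0.5]
g(0.375) = -0.994141 < 0, so the root lies in [0.375, 0.5]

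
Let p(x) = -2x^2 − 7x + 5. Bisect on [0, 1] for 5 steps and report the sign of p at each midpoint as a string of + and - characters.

x = 0.5 gives p = 1, positive; keep [0.5, 1]
x = 0.75 gives p = -1.375, negative; keep [0.5, 0.75]
x = 0.625 gives p = -0.15625, negative; keep [0.5, 0.625]
x = 0.5625 gives p = 0.4297, positive; keep [0.5625, 0.625]
x = 0.59375 gives p = 0.1387, positive; keep [0.59375, 0.625]

+--++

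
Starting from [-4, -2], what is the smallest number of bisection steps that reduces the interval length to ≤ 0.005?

Width after n steps is 2/2^n. Need 2^n ≥ 2/0.005 = 400.
2^8 = 256 < 400 ≤ 2^9 = 512, so n = 9.

9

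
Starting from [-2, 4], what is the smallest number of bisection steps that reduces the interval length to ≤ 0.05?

Width after n steps is 6/2^n. Need 2^n ≥ 6/0.05 = 120.
2^6 = 64 < 120 ≤ 2^7 = 128, so n = 7.

7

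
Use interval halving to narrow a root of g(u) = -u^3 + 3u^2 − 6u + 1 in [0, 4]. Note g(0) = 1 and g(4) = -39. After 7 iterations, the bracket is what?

midpoint 2: g = -7 < 0 → [0, 2]
midpoint 1: g = -3 < 0 → [0, 1]
midpoint 0.5: g = -1.375 < 0 → [0, 0.5]
midpoint 0.25: g = -0.3281 < 0 → [0, 0.25]
midpoint 0.125: g = 0.2949 > 0 → [0.125, 0.25]
midpoint 0.1875: g = -0.0261 < 0 → [0.125, 0.1875]
midpoint 0.15625: g = 0.1319 > 0 → [0.15625, 0.1875]

[0.15625, 0.1875]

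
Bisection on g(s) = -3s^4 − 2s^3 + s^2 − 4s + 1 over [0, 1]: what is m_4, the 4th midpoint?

g(0.5) = -1.1875 < 0, so the root lies in [0, 0.5]
g(0.25) = 0.019531 > 0, so the root lies in [0.25, 0.5]
g(0.375) = -0.52417 < 0, so the root lies in [0.25, 0.375]
g(0.3125) = -0.242 < 0, so the root lies in [0.25, 0.3125]

0.3125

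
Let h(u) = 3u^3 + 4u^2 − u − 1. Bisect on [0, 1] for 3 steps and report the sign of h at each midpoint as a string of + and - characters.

h(0.5) = -0.125 < 0, so the root lies in [0.5, 1]
h(0.75) = 1.765625 > 0, so the root lies in [0.5, 0.75]
h(0.625) = 0.669922 > 0, so the root lies in [0.5, 0.625]

-++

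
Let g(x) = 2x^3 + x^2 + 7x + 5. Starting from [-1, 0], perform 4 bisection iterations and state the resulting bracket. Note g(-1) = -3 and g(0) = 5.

[-0.75, -0.6875]

x = -0.5 gives g = 1.5, positive; keep [-1, -0.5]
x = -0.75 gives g = -0.53125, negative; keep [-0.75, -0.5]
x = -0.625 gives g = 0.527344, positive; keep [-0.75, -0.625]
x = -0.6875 gives g = 0.0103, positive; keep [-0.75, -0.6875]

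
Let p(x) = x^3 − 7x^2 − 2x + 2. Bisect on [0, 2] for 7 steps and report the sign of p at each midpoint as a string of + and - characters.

midpoint 1: p = -6 < 0 → [0, 1]
midpoint 0.5: p = -0.625 < 0 → [0, 0.5]
midpoint 0.25: p = 1.078125 > 0 → [0.25, 0.5]
midpoint 0.375: p = 0.3184 > 0 → [0.375, 0.5]
midpoint 0.4375: p = -0.1311 < 0 → [0.375, 0.4375]
midpoint 0.40625: p = 0.0993 > 0 → [0.40625, 0.4375]
midpoint 0.421875: p = -0.0145 < 0 → [0.40625, 0.421875]

--++-+-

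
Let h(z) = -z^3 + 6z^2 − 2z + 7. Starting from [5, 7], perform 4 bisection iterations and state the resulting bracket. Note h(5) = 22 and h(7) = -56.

midpoint 6: h = -5 < 0 → [5, 6]
midpoint 5.5: h = 11.125 > 0 → [5.5, 6]
midpoint 5.75: h = 3.765625 > 0 → [5.75, 6]
midpoint 5.875: h = -0.4355 < 0 → [5.75, 5.875]

[5.75, 5.875]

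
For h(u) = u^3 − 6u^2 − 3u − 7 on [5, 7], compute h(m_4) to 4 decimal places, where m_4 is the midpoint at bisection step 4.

m = 6, h(m) = -25 (−); new bracket [6, 7]
m = 6.5, h(m) = -5.375 (−); new bracket [6.5, 7]
m = 6.75, h(m) = 6.921875 (+); new bracket [6.5, 6.75]
m = 6.625, h(m) = 0.5566 (+); new bracket [6.5, 6.625]

0.5566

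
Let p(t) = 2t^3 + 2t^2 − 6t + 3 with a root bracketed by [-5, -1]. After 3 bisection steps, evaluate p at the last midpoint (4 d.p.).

m = -3, p(m) = -15 (−); new bracket [-3, -1]
m = -2, p(m) = 7 (+); new bracket [-3, -2]
m = -2.5, p(m) = -0.75 (−); new bracket [-2.5, -2]

-0.7500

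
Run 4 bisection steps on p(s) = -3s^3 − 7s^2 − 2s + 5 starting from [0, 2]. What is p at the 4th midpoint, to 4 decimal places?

p(1) = -7 < 0, so the root lies in [0, 1]
p(0.5) = 1.875 > 0, so the root lies in [0.5, 1]
p(0.75) = -1.703125 < 0, so the root lies in [0.5, 0.75]
p(0.625) = 0.2832 > 0, so the root lies in [0.625, 0.75]

0.2832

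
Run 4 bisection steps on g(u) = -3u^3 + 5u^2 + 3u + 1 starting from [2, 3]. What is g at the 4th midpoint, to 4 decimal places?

0.0857

m = 2.5, g(m) = -7.125 (−); new bracket [2, 2.5]
m = 2.25, g(m) = -1.109375 (−); new bracket [2, 2.25]
m = 2.125, g(m) = 1.166016 (+); new bracket [2.125, 2.25]
m = 2.1875, g(m) = 0.0857 (+); new bracket [2.1875, 2.25]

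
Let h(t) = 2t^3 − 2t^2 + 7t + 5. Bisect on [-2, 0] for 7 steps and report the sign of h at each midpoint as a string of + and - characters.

-+--+--

midpoint -1: h = -6 < 0 → [-1, 0]
midpoint -0.5: h = 0.75 > 0 → [-1, -0.5]
midpoint -0.75: h = -2.21875 < 0 → [-0.75, -0.5]
midpoint -0.625: h = -0.6445 < 0 → [-0.625, -0.5]
midpoint -0.5625: h = 0.0737 > 0 → [-0.625, -0.5625]
midpoint -0.59375: h = -0.28 < 0 → [-0.59375, -0.5625]
midpoint -0.578125: h = -0.1018 < 0 → [-0.578125, -0.5625]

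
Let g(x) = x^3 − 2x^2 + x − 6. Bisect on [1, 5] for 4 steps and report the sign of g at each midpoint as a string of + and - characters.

g(3) = 6 > 0, so the root lies in [1, 3]
g(2) = -4 < 0, so the root lies in [2, 3]
g(2.5) = -0.375 < 0, so the root lies in [2.5, 3]
g(2.75) = 2.4219 > 0, so the root lies in [2.5, 2.75]

+--+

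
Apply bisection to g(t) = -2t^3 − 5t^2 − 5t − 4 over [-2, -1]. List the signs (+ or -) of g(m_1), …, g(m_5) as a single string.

-+---

g(-1.5) = -1 < 0, so the root lies in [-2, -1.5]
g(-1.75) = 0.15625 > 0, so the root lies in [-1.75, -1.5]
g(-1.625) = -0.496094 < 0, so the root lies in [-1.75, -1.625]
g(-1.6875) = -0.1899 < 0, so the root lies in [-1.75, -1.6875]
g(-1.71875) = -0.022 < 0, so the root lies in [-1.75, -1.71875]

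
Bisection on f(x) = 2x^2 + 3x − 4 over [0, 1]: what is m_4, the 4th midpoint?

m = 0.5, f(m) = -2 (−); new bracket [0.5, 1]
m = 0.75, f(m) = -0.625 (−); new bracket [0.75, 1]
m = 0.875, f(m) = 0.15625 (+); new bracket [0.75, 0.875]
m = 0.8125, f(m) = -0.2422 (−); new bracket [0.8125, 0.875]

0.8125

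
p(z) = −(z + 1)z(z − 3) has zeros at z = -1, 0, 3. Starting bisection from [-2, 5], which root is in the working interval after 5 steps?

3

p(1.5) = 5.625 > 0, so the root lies in [1.5, 5]
p(3.25) = -3.453125 < 0, so the root lies in [1.5, 3.25]
p(2.375) = 5.009766 > 0, so the root lies in [2.375, 3.25]
p(2.8125) = 2.0105 > 0, so the root lies in [2.8125, 3.25]
p(3.03125) = -0.3819 < 0, so the root lies in [2.8125, 3.03125]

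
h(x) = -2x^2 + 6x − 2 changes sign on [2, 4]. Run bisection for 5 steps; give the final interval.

midpoint 3: h = -2 < 0 → [2, 3]
midpoint 2.5: h = 0.5 > 0 → [2.5, 3]
midpoint 2.75: h = -0.625 < 0 → [2.5, 2.75]
midpoint 2.625: h = -0.0312 < 0 → [2.5, 2.625]
midpoint 2.5625: h = 0.2422 > 0 → [2.5625, 2.625]

[2.5625, 2.625]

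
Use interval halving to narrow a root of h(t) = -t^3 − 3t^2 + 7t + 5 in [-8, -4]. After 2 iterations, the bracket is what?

midpoint -6: h = 71 > 0 → [-6, -4]
midpoint -5: h = 20 > 0 → [-5, -4]

[-5, -4]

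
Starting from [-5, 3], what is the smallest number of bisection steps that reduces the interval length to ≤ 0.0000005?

24

Width after n steps is 8/2^n. Need 2^n ≥ 8/0.0000005 = 16000000.
2^23 = 8388608 < 16000000 ≤ 2^24 = 16777216, so n = 24.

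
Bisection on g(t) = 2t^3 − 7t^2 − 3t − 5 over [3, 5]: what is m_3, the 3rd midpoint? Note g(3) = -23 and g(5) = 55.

4.25

m = 4, g(m) = -1 (−); new bracket [4, 5]
m = 4.5, g(m) = 22 (+); new bracket [4, 4.5]
m = 4.25, g(m) = 9.34375 (+); new bracket [4, 4.25]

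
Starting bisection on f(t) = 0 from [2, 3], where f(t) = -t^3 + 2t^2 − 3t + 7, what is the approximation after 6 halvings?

2.140625

m = 2.5, f(m) = -3.625 (−); new bracket [2, 2.5]
m = 2.25, f(m) = -1.015625 (−); new bracket [2, 2.25]
m = 2.125, f(m) = 0.060547 (+); new bracket [2.125, 2.25]
m = 2.1875, f(m) = -0.4597 (−); new bracket [2.125, 2.1875]
m = 2.15625, f(m) = -0.1952 (−); new bracket [2.125, 2.15625]
m = 2.140625, f(m) = -0.0663 (−); new bracket [2.125, 2.140625]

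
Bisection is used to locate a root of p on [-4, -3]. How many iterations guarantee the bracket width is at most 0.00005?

Width after n steps is 1/2^n. Need 2^n ≥ 1/0.00005 = 20000.
2^14 = 16384 < 20000 ≤ 2^15 = 32768, so n = 15.

15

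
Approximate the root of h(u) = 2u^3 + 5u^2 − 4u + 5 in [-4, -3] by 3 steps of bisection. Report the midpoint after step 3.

-3.375

h(-3.5) = -5.5 < 0, so the root lies in [-3.5, -3]
h(-3.25) = 2.15625 > 0, so the root lies in [-3.5, -3.25]
h(-3.375) = -1.433594 < 0, so the root lies in [-3.375, -3.25]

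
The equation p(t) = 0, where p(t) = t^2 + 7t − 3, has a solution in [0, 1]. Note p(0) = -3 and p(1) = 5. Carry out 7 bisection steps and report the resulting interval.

t = 0.5 gives p = 0.75, positive; keep [0, 0.5]
t = 0.25 gives p = -1.1875, negative; keep [0.25, 0.5]
t = 0.375 gives p = -0.234375, negative; keep [0.375, 0.5]
t = 0.4375 gives p = 0.2539, positive; keep [0.375, 0.4375]
t = 0.40625 gives p = 0.0088, positive; keep [0.375, 0.40625]
t = 0.390625 gives p = -0.113, negative; keep [0.390625, 0.40625]
t = 0.3984375 gives p = -0.0522, negative; keep [0.3984375, 0.40625]

[0.3984375, 0.40625]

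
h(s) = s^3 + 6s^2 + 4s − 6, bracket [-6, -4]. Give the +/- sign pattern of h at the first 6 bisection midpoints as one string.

m = -5, h(m) = -1 (−); new bracket [-5, -4]
m = -4.5, h(m) = 6.375 (+); new bracket [-5, -4.5]
m = -4.75, h(m) = 3.203125 (+); new bracket [-5, -4.75]
m = -4.875, h(m) = 1.2363 (+); new bracket [-5, -4.875]
m = -4.9375, h(m) = 0.1526 (+); new bracket [-5, -4.9375]
m = -4.96875, h(m) = -0.415 (−); new bracket [-4.96875, -4.9375]

-++++-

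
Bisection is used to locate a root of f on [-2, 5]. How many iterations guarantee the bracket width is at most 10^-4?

Width after n steps is 7/2^n. Need 2^n ≥ 7/10^-4 = 70000.
2^16 = 65536 < 70000 ≤ 2^17 = 131072, so n = 17.

17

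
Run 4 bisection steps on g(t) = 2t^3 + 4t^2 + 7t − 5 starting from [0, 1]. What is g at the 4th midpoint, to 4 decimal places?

0.5591

midpoint 0.5: g = -0.25 < 0 → [0.5, 1]
midpoint 0.75: g = 3.34375 > 0 → [0.5, 0.75]
midpoint 0.625: g = 1.425781 > 0 → [0.5, 0.625]
midpoint 0.5625: g = 0.5591 > 0 → [0.5, 0.5625]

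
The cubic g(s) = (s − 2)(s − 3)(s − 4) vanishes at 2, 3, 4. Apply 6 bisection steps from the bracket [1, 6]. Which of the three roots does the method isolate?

4

s = 3.5 gives g = -0.375, negative; keep [3.5, 6]
s = 4.75 gives g = 3.609375, positive; keep [3.5, 4.75]
s = 4.125 gives g = 0.298828, positive; keep [3.5, 4.125]
s = 3.8125 gives g = -0.2761, negative; keep [3.8125, 4.125]
s = 3.96875 gives g = -0.0596, negative; keep [3.96875, 4.125]
s = 4.046875 gives g = 0.1004, positive; keep [3.96875, 4.046875]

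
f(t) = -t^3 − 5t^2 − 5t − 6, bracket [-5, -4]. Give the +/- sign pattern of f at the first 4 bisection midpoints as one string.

f(-4.5) = 6.375 > 0, so the root lies in [-4.5, -4]
f(-4.25) = 1.703125 > 0, so the root lies in [-4.25, -4]
f(-4.125) = -0.263672 < 0, so the root lies in [-4.25, -4.125]
f(-4.1875) = 0.6902 > 0, so the root lies in [-4.1875, -4.125]

++-+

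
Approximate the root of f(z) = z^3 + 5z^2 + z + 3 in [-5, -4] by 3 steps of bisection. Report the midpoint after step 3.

-4.875

m = -4.5, f(m) = 8.625 (+); new bracket [-5, -4.5]
m = -4.75, f(m) = 3.890625 (+); new bracket [-5, -4.75]
m = -4.875, f(m) = 1.095703 (+); new bracket [-5, -4.875]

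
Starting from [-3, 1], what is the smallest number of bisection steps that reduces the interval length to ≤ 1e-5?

19

Width after n steps is 4/2^n. Need 2^n ≥ 4/1e-5 = 400000.
2^18 = 262144 < 400000 ≤ 2^19 = 524288, so n = 19.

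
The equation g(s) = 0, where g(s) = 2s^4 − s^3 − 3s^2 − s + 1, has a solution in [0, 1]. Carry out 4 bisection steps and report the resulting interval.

[0.375, 0.4375]

g(0.5) = -0.25 < 0, so the root lies in [0, 0.5]
g(0.25) = 0.554688 > 0, so the root lies in [0.25, 0.5]
g(0.375) = 0.189941 > 0, so the root lies in [0.375, 0.5]
g(0.4375) = -0.0222 < 0, so the root lies in [0.375, 0.4375]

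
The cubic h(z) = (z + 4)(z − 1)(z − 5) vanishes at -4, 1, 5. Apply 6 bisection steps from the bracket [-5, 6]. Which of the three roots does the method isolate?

h(0.5) = 10.125 > 0, so the root lies in [-5, 0.5]
h(-2.25) = 41.234375 > 0, so the root lies in [-5, -2.25]
h(-3.625) = 14.958984 > 0, so the root lies in [-5, -3.625]
h(-4.3125) = -15.4602 < 0, so the root lies in [-4.3125, -3.625]
h(-3.96875) = 1.3926 > 0, so the root lies in [-4.3125, -3.96875]
h(-4.140625) = -6.6078 < 0, so the root lies in [-4.140625, -3.96875]

-4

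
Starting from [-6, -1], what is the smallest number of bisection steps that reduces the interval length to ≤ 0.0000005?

Width after n steps is 5/2^n. Need 2^n ≥ 5/0.0000005 = 10000000.
2^23 = 8388608 < 10000000 ≤ 2^24 = 16777216, so n = 24.

24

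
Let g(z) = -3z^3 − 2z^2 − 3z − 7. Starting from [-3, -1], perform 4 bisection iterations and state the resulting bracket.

g(-2) = 15 > 0, so the root lies in [-2, -1]
g(-1.5) = 3.125 > 0, so the root lies in [-1.5, -1]
g(-1.25) = -0.515625 < 0, so the root lies in [-1.5, -1.25]
g(-1.375) = 1.1426 > 0, so the root lies in [-1.375, -1.25]

[-1.375, -1.25]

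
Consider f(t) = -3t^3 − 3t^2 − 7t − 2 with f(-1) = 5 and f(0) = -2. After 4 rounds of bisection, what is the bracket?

[-0.375, -0.3125]

midpoint -0.5: f = 1.125 > 0 → [-0.5, 0]
midpoint -0.25: f = -0.390625 < 0 → [-0.5, -0.25]
midpoint -0.375: f = 0.361328 > 0 → [-0.375, -0.25]
midpoint -0.3125: f = -0.0139 < 0 → [-0.375, -0.3125]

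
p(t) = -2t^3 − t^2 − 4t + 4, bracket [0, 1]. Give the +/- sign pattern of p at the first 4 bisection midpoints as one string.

p(0.5) = 1.5 > 0, so the root lies in [0.5, 1]
p(0.75) = -0.40625 < 0, so the root lies in [0.5, 0.75]
p(0.625) = 0.621094 > 0, so the root lies in [0.625, 0.75]
p(0.6875) = 0.1274 > 0, so the root lies in [0.6875, 0.75]

+-++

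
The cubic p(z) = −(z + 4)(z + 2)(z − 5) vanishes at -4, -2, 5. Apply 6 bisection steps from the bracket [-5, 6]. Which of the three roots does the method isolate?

z = 0.5 gives p = 50.625, positive; keep [0.5, 6]
z = 3.25 gives p = 66.609375, positive; keep [3.25, 6]
z = 4.625 gives p = 21.427734, positive; keep [4.625, 6]
z = 5.3125 gives p = -21.2805, negative; keep [4.625, 5.3125]
z = 4.96875 gives p = 1.9532, positive; keep [4.96875, 5.3125]
z = 5.140625 gives p = -9.1786, negative; keep [4.96875, 5.140625]

5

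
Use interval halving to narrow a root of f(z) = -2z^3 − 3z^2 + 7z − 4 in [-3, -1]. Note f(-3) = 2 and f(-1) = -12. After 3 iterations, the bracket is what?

f(-2) = -14 < 0, so the root lies in [-3, -2]
f(-2.5) = -9 < 0, so the root lies in [-3, -2.5]
f(-2.75) = -4.34375 < 0, so the root lies in [-3, -2.75]

[-3, -2.75]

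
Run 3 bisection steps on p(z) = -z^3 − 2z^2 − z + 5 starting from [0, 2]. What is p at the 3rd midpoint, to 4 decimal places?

midpoint 1: p = 1 > 0 → [1, 2]
midpoint 1.5: p = -4.375 < 0 → [1, 1.5]
midpoint 1.25: p = -1.328125 < 0 → [1, 1.25]

-1.3281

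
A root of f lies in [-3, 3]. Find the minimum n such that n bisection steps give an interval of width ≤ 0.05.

Width after n steps is 6/2^n. Need 2^n ≥ 6/0.05 = 120.
2^6 = 64 < 120 ≤ 2^7 = 128, so n = 7.

7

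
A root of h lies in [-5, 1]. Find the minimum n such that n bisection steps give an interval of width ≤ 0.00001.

Width after n steps is 6/2^n. Need 2^n ≥ 6/0.00001 = 600000.
2^19 = 524288 < 600000 ≤ 2^20 = 1048576, so n = 20.

20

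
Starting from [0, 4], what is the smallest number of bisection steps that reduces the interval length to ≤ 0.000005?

Width after n steps is 4/2^n. Need 2^n ≥ 4/0.000005 = 800000.
2^19 = 524288 < 800000 ≤ 2^20 = 1048576, so n = 20.

20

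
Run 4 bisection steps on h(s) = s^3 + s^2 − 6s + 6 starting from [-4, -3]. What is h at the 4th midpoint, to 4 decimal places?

0.5007

midpoint -3.5: h = -3.625 < 0 → [-3.5, -3]
midpoint -3.25: h = 1.734375 > 0 → [-3.5, -3.25]
midpoint -3.375: h = -0.802734 < 0 → [-3.375, -3.25]
midpoint -3.3125: h = 0.5007 > 0 → [-3.375, -3.3125]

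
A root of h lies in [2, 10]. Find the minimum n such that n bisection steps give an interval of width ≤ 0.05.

Width after n steps is 8/2^n. Need 2^n ≥ 8/0.05 = 160.
2^7 = 128 < 160 ≤ 2^8 = 256, so n = 8.

8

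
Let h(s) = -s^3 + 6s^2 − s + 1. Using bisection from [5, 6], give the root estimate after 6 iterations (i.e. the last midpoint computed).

5.859375

m = 5.5, h(m) = 10.625 (+); new bracket [5.5, 6]
m = 5.75, h(m) = 3.515625 (+); new bracket [5.75, 6]
m = 5.875, h(m) = -0.560547 (−); new bracket [5.75, 5.875]
m = 5.8125, h(m) = 1.5222 (+); new bracket [5.8125, 5.875]
m = 5.84375, h(m) = 0.4921 (+); new bracket [5.84375, 5.875]
m = 5.859375, h(m) = -0.0314 (−); new bracket [5.84375, 5.859375]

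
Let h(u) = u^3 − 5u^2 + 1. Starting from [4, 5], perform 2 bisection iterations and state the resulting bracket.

[4.75, 5]

midpoint 4.5: h = -9.125 < 0 → [4.5, 5]
midpoint 4.75: h = -4.640625 < 0 → [4.75, 5]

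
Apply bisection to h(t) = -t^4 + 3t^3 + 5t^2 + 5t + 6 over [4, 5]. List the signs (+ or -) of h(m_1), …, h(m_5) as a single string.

t = 4.5 gives h = -6.9375, negative; keep [4, 4.5]
t = 4.25 gives h = 21.605469, positive; keep [4.25, 4.5]
t = 4.375 gives h = 8.435303, positive; keep [4.375, 4.5]
t = 4.4375 gives h = 1.0349, positive; keep [4.4375, 4.5]
t = 4.46875 gives h = -2.8784, negative; keep [4.4375, 4.46875]

-+++-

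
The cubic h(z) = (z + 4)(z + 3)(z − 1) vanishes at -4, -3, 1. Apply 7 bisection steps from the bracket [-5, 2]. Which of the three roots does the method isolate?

1

midpoint -1.5: h = -9.375 < 0 → [-1.5, 2]
midpoint 0.25: h = -10.359375 < 0 → [0.25, 2]
midpoint 1.125: h = 2.642578 > 0 → [0.25, 1.125]
midpoint 0.6875: h = -5.4016 < 0 → [0.6875, 1.125]
midpoint 0.90625: h = -1.7967 < 0 → [0.90625, 1.125]
midpoint 1.015625: h = 0.3147 > 0 → [0.90625, 1.015625]
midpoint 0.9609375: h = -0.7676 < 0 → [0.9609375, 1.015625]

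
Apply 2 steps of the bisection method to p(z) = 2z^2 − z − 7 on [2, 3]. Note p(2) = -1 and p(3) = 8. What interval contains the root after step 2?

[2, 2.25]

midpoint 2.5: p = 3 > 0 → [2, 2.5]
midpoint 2.25: p = 0.875 > 0 → [2, 2.25]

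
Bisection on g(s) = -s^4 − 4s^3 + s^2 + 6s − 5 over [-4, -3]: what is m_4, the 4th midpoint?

-3.6875

s = -3.5 gives g = 7.6875, positive; keep [-4, -3.5]
s = -3.75 gives g = -0.253906, negative; keep [-3.75, -3.5]
s = -3.625 gives g = 4.253662, positive; keep [-3.75, -3.625]
s = -3.6875 gives g = 2.1418, positive; keep [-3.75, -3.6875]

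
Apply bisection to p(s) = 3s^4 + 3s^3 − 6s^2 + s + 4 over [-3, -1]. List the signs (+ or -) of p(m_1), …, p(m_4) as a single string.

+---

p(-2) = 2 > 0, so the root lies in [-2, -1]
p(-1.5) = -5.9375 < 0, so the root lies in [-2, -1.5]
p(-1.75) = -4.066406 < 0, so the root lies in [-2, -1.75]
p(-1.875) = -1.6653 < 0, so the root lies in [-2, -1.875]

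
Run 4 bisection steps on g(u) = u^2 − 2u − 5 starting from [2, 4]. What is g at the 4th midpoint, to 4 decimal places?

-0.3594

midpoint 3: g = -2 < 0 → [3, 4]
midpoint 3.5: g = 0.25 > 0 → [3, 3.5]
midpoint 3.25: g = -0.9375 < 0 → [3.25, 3.5]
midpoint 3.375: g = -0.3594 < 0 → [3.375, 3.5]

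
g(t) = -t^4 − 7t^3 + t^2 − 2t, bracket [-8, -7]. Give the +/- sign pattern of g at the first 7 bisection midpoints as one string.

--+-++-

midpoint -7.5: g = -139.6875 < 0 → [-7.5, -7]
midpoint -7.25: g = -28.207031 < 0 → [-7.25, -7]
midpoint -7.125: g = 19.80249 > 0 → [-7.25, -7.125]
midpoint -7.1875: g = -3.585 < 0 → [-7.1875, -7.125]
midpoint -7.15625: g = 8.2611 > 0 → [-7.1875, -7.15625]
midpoint -7.171875: g = 2.3764 > 0 → [-7.1875, -7.171875]
midpoint -7.1796875: g = -0.5947 < 0 → [-7.1796875, -7.171875]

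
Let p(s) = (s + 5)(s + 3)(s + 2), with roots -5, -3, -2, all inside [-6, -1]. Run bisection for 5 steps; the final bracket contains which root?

-5

s = -3.5 gives p = 1.125, positive; keep [-6, -3.5]
s = -4.75 gives p = 1.203125, positive; keep [-6, -4.75]
s = -5.375 gives p = -3.005859, negative; keep [-5.375, -4.75]
s = -5.0625 gives p = -0.3948, negative; keep [-5.0625, -4.75]
s = -4.90625 gives p = 0.5194, positive; keep [-5.0625, -4.90625]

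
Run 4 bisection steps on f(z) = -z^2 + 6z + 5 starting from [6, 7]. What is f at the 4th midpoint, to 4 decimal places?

f(6.5) = 1.75 > 0, so the root lies in [6.5, 7]
f(6.75) = -0.0625 < 0, so the root lies in [6.5, 6.75]
f(6.625) = 0.859375 > 0, so the root lies in [6.625, 6.75]
f(6.6875) = 0.4023 > 0, so the root lies in [6.6875, 6.75]

0.4023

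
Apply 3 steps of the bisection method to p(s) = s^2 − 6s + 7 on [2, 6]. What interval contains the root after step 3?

p(4) = -1 < 0, so the root lies in [4, 6]
p(5) = 2 > 0, so the root lies in [4, 5]
p(4.5) = 0.25 > 0, so the root lies in [4, 4.5]

[4, 4.5]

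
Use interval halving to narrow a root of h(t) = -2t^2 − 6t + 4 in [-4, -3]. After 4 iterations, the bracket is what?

[-3.5625, -3.5]

t = -3.5 gives h = 0.5, positive; keep [-4, -3.5]
t = -3.75 gives h = -1.625, negative; keep [-3.75, -3.5]
t = -3.625 gives h = -0.53125, negative; keep [-3.625, -3.5]
t = -3.5625 gives h = -0.0078, negative; keep [-3.5625, -3.5]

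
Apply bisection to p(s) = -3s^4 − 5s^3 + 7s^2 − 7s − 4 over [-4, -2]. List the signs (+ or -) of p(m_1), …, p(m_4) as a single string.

m = -3, p(m) = -28 (−); new bracket [-3, -2]
m = -2.5, p(m) = 18.1875 (+); new bracket [-3, -2.5]
m = -2.75, p(m) = 0.597656 (+); new bracket [-3, -2.75]
m = -2.875, p(m) = -12.1589 (−); new bracket [-2.875, -2.75]

-++-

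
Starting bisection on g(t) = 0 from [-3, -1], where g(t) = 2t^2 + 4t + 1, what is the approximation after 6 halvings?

g(-2) = 1 > 0, so the root lies in [-2, -1]
g(-1.5) = -0.5 < 0, so the root lies in [-2, -1.5]
g(-1.75) = 0.125 > 0, so the root lies in [-1.75, -1.5]
g(-1.625) = -0.2188 < 0, so the root lies in [-1.75, -1.625]
g(-1.6875) = -0.0547 < 0, so the root lies in [-1.75, -1.6875]
g(-1.71875) = 0.0332 > 0, so the root lies in [-1.71875, -1.6875]

-1.71875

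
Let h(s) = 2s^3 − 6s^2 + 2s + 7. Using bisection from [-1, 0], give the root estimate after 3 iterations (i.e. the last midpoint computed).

m = -0.5, h(m) = 4.25 (+); new bracket [-1, -0.5]
m = -0.75, h(m) = 1.28125 (+); new bracket [-1, -0.75]
m = -0.875, h(m) = -0.683594 (−); new bracket [-0.875, -0.75]

-0.875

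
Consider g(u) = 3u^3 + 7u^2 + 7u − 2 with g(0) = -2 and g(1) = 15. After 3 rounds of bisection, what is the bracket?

g(0.5) = 3.625 > 0, so the root lies in [0, 0.5]
g(0.25) = 0.234375 > 0, so the root lies in [0, 0.25]
g(0.125) = -1.009766 < 0, so the root lies in [0.125, 0.25]

[0.125, 0.25]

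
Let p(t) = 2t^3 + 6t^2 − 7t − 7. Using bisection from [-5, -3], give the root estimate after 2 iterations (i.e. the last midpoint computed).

-3.5

t = -4 gives p = -11, negative; keep [-4, -3]
t = -3.5 gives p = 5.25, positive; keep [-4, -3.5]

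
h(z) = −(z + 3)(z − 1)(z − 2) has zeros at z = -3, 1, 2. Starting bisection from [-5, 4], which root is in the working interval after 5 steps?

-3

h(-0.5) = -9.375 < 0, so the root lies in [-5, -0.5]
h(-2.75) = -4.453125 < 0, so the root lies in [-5, -2.75]
h(-3.875) = 25.060547 > 0, so the root lies in [-3.875, -2.75]
h(-3.3125) = 7.1594 > 0, so the root lies in [-3.3125, -2.75]
h(-3.03125) = 0.6338 > 0, so the root lies in [-3.03125, -2.75]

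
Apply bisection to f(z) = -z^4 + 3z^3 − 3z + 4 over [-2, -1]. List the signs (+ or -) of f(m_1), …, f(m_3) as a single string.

--+

m = -1.5, f(m) = -6.6875 (−); new bracket [-1.5, -1]
m = -1.25, f(m) = -0.550781 (−); new bracket [-1.25, -1]
m = -1.125, f(m) = 1.501709 (+); new bracket [-1.25, -1.125]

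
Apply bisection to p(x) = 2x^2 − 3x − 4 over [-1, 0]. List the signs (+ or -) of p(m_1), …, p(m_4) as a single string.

--+-

midpoint -0.5: p = -2 < 0 → [-1, -0.5]
midpoint -0.75: p = -0.625 < 0 → [-1, -0.75]
midpoint -0.875: p = 0.15625 > 0 → [-0.875, -0.75]
midpoint -0.8125: p = -0.2422 < 0 → [-0.875, -0.8125]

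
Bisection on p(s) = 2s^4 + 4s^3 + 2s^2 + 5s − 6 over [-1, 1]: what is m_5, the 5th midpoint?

0.6875

midpoint 0: p = -6 < 0 → [0, 1]
midpoint 0.5: p = -2.375 < 0 → [0.5, 1]
midpoint 0.75: p = 1.195312 > 0 → [0.5, 0.75]
midpoint 0.625: p = -0.812 < 0 → [0.625, 0.75]
midpoint 0.6875: p = 0.1294 > 0 → [0.625, 0.6875]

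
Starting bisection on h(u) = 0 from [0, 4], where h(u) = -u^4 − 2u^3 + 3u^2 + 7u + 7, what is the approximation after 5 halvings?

2.125

m = 2, h(m) = 1 (+); new bracket [2, 4]
m = 3, h(m) = -80 (−); new bracket [2, 3]
m = 2.5, h(m) = -27.0625 (−); new bracket [2, 2.5]
m = 2.25, h(m) = -10.4727 (−); new bracket [2, 2.25]
m = 2.125, h(m) = -4.1604 (−); new bracket [2, 2.125]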